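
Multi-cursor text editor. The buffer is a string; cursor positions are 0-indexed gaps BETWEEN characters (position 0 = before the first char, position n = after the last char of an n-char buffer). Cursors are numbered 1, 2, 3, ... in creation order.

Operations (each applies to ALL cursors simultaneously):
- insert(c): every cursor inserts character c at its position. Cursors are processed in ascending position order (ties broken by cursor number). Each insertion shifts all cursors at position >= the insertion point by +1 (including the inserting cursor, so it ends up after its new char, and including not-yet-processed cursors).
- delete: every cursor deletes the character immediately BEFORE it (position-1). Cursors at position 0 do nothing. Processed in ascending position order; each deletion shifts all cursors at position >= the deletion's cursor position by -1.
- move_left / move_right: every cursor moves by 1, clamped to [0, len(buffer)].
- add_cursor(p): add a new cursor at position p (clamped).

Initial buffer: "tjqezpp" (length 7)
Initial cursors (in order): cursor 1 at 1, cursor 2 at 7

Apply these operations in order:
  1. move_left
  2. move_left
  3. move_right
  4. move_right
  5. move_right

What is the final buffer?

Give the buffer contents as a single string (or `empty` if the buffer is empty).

After op 1 (move_left): buffer="tjqezpp" (len 7), cursors c1@0 c2@6, authorship .......
After op 2 (move_left): buffer="tjqezpp" (len 7), cursors c1@0 c2@5, authorship .......
After op 3 (move_right): buffer="tjqezpp" (len 7), cursors c1@1 c2@6, authorship .......
After op 4 (move_right): buffer="tjqezpp" (len 7), cursors c1@2 c2@7, authorship .......
After op 5 (move_right): buffer="tjqezpp" (len 7), cursors c1@3 c2@7, authorship .......

Answer: tjqezpp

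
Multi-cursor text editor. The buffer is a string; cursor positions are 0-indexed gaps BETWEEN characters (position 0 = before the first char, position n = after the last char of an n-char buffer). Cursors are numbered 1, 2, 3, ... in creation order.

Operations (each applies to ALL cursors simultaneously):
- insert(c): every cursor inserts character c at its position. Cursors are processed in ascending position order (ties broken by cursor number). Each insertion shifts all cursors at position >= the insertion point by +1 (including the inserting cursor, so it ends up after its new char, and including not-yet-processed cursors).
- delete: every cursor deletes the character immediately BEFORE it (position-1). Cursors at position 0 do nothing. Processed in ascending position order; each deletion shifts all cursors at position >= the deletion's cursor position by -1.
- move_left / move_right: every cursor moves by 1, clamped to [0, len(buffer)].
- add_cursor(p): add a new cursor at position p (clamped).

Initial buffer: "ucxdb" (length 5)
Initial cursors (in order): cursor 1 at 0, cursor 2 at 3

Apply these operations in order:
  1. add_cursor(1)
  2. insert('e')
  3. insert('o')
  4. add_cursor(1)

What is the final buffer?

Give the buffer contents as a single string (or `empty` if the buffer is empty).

After op 1 (add_cursor(1)): buffer="ucxdb" (len 5), cursors c1@0 c3@1 c2@3, authorship .....
After op 2 (insert('e')): buffer="euecxedb" (len 8), cursors c1@1 c3@3 c2@6, authorship 1.3..2..
After op 3 (insert('o')): buffer="eoueocxeodb" (len 11), cursors c1@2 c3@5 c2@9, authorship 11.33..22..
After op 4 (add_cursor(1)): buffer="eoueocxeodb" (len 11), cursors c4@1 c1@2 c3@5 c2@9, authorship 11.33..22..

Answer: eoueocxeodb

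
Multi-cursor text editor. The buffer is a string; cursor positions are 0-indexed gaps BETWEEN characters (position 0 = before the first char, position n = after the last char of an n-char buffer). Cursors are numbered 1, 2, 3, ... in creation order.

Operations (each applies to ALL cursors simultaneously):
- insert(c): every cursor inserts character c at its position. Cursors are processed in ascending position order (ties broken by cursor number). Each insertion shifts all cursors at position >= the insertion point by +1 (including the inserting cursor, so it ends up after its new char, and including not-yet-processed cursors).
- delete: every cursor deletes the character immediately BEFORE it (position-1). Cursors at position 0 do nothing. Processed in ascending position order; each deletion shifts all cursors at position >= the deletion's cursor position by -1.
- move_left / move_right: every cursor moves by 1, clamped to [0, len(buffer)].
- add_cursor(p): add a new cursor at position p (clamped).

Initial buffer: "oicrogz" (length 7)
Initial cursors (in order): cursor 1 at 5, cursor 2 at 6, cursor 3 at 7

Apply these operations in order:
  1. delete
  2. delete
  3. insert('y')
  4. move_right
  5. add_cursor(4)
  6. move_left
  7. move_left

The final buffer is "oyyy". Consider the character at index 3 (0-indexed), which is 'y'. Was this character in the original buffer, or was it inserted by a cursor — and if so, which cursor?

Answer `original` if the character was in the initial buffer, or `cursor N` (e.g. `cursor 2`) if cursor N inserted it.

Answer: cursor 3

Derivation:
After op 1 (delete): buffer="oicr" (len 4), cursors c1@4 c2@4 c3@4, authorship ....
After op 2 (delete): buffer="o" (len 1), cursors c1@1 c2@1 c3@1, authorship .
After op 3 (insert('y')): buffer="oyyy" (len 4), cursors c1@4 c2@4 c3@4, authorship .123
After op 4 (move_right): buffer="oyyy" (len 4), cursors c1@4 c2@4 c3@4, authorship .123
After op 5 (add_cursor(4)): buffer="oyyy" (len 4), cursors c1@4 c2@4 c3@4 c4@4, authorship .123
After op 6 (move_left): buffer="oyyy" (len 4), cursors c1@3 c2@3 c3@3 c4@3, authorship .123
After op 7 (move_left): buffer="oyyy" (len 4), cursors c1@2 c2@2 c3@2 c4@2, authorship .123
Authorship (.=original, N=cursor N): . 1 2 3
Index 3: author = 3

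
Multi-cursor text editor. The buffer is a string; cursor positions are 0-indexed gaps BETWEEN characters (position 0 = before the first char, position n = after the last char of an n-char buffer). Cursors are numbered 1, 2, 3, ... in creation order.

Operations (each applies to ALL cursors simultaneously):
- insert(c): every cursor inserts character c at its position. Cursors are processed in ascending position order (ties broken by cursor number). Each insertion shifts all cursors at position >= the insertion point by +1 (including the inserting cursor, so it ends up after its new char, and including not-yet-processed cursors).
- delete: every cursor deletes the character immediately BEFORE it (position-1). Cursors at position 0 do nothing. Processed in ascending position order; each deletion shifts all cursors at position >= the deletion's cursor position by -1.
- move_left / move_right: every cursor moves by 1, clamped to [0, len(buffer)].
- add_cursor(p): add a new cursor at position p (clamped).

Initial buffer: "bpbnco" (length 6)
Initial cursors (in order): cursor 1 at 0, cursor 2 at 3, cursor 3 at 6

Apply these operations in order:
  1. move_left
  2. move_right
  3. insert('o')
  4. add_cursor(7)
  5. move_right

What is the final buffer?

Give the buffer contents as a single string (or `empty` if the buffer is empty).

Answer: bopboncoo

Derivation:
After op 1 (move_left): buffer="bpbnco" (len 6), cursors c1@0 c2@2 c3@5, authorship ......
After op 2 (move_right): buffer="bpbnco" (len 6), cursors c1@1 c2@3 c3@6, authorship ......
After op 3 (insert('o')): buffer="bopboncoo" (len 9), cursors c1@2 c2@5 c3@9, authorship .1..2...3
After op 4 (add_cursor(7)): buffer="bopboncoo" (len 9), cursors c1@2 c2@5 c4@7 c3@9, authorship .1..2...3
After op 5 (move_right): buffer="bopboncoo" (len 9), cursors c1@3 c2@6 c4@8 c3@9, authorship .1..2...3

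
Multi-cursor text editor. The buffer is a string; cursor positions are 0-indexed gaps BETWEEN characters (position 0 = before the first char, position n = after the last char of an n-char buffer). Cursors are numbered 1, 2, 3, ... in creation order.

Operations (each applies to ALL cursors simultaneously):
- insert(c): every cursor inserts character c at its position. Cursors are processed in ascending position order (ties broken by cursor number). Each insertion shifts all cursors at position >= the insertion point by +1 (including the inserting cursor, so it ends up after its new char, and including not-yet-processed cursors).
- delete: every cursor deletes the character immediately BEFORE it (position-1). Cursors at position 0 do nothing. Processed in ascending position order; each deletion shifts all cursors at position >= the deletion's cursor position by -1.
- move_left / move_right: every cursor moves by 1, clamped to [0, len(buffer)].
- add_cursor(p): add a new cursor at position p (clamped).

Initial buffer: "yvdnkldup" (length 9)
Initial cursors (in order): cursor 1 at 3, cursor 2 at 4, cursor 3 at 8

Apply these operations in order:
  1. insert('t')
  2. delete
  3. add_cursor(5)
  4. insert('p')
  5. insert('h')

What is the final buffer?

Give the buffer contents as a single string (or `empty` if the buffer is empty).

After op 1 (insert('t')): buffer="yvdtntkldutp" (len 12), cursors c1@4 c2@6 c3@11, authorship ...1.2....3.
After op 2 (delete): buffer="yvdnkldup" (len 9), cursors c1@3 c2@4 c3@8, authorship .........
After op 3 (add_cursor(5)): buffer="yvdnkldup" (len 9), cursors c1@3 c2@4 c4@5 c3@8, authorship .........
After op 4 (insert('p')): buffer="yvdpnpkpldupp" (len 13), cursors c1@4 c2@6 c4@8 c3@12, authorship ...1.2.4...3.
After op 5 (insert('h')): buffer="yvdphnphkphlduphp" (len 17), cursors c1@5 c2@8 c4@11 c3@16, authorship ...11.22.44...33.

Answer: yvdphnphkphlduphp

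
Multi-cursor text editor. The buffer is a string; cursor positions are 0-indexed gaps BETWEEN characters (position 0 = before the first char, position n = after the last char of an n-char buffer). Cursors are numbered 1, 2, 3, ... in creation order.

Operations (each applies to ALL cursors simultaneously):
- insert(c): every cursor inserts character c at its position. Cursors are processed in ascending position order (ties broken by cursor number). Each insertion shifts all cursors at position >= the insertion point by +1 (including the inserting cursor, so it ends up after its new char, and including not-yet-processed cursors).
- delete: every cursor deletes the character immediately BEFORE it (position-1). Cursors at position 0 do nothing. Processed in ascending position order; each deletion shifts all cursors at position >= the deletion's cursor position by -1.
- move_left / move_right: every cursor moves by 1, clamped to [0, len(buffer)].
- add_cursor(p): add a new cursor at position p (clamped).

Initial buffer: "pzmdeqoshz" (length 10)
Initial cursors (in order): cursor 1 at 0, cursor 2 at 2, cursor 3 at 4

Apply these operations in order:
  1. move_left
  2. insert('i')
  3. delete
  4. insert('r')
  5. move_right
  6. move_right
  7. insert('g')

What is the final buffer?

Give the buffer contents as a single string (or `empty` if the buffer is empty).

Answer: rprgzmgrdegqoshz

Derivation:
After op 1 (move_left): buffer="pzmdeqoshz" (len 10), cursors c1@0 c2@1 c3@3, authorship ..........
After op 2 (insert('i')): buffer="ipizmideqoshz" (len 13), cursors c1@1 c2@3 c3@6, authorship 1.2..3.......
After op 3 (delete): buffer="pzmdeqoshz" (len 10), cursors c1@0 c2@1 c3@3, authorship ..........
After op 4 (insert('r')): buffer="rprzmrdeqoshz" (len 13), cursors c1@1 c2@3 c3@6, authorship 1.2..3.......
After op 5 (move_right): buffer="rprzmrdeqoshz" (len 13), cursors c1@2 c2@4 c3@7, authorship 1.2..3.......
After op 6 (move_right): buffer="rprzmrdeqoshz" (len 13), cursors c1@3 c2@5 c3@8, authorship 1.2..3.......
After op 7 (insert('g')): buffer="rprgzmgrdegqoshz" (len 16), cursors c1@4 c2@7 c3@11, authorship 1.21..23..3.....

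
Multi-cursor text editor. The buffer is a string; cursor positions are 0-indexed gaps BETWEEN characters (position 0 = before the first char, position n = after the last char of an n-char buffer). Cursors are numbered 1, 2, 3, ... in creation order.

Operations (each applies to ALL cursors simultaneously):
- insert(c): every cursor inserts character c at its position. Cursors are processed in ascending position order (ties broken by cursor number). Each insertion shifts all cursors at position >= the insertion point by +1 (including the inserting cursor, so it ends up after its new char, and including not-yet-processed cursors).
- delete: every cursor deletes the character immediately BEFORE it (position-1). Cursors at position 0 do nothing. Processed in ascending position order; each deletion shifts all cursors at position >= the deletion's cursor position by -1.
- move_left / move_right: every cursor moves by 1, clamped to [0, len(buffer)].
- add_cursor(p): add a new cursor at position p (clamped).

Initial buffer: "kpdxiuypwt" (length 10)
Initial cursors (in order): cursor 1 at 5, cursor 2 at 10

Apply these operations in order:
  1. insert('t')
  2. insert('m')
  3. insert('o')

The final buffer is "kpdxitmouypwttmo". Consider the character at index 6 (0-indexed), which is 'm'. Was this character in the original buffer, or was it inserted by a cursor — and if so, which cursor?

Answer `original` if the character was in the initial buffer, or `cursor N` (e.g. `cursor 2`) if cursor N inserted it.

Answer: cursor 1

Derivation:
After op 1 (insert('t')): buffer="kpdxituypwtt" (len 12), cursors c1@6 c2@12, authorship .....1.....2
After op 2 (insert('m')): buffer="kpdxitmuypwttm" (len 14), cursors c1@7 c2@14, authorship .....11.....22
After op 3 (insert('o')): buffer="kpdxitmouypwttmo" (len 16), cursors c1@8 c2@16, authorship .....111.....222
Authorship (.=original, N=cursor N): . . . . . 1 1 1 . . . . . 2 2 2
Index 6: author = 1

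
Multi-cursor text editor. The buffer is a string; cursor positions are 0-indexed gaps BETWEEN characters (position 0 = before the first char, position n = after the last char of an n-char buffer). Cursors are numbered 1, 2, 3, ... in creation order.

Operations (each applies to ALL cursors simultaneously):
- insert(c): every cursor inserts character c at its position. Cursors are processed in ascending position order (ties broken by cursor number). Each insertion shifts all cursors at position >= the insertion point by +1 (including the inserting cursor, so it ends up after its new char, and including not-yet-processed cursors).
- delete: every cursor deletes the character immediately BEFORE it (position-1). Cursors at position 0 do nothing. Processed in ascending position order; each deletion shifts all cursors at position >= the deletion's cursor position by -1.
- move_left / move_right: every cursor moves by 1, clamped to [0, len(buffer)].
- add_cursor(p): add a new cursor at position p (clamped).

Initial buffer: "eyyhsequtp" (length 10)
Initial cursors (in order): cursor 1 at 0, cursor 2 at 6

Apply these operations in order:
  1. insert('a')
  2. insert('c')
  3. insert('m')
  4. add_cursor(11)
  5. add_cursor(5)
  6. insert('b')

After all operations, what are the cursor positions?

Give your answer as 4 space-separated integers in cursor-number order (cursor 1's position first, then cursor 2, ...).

After op 1 (insert('a')): buffer="aeyyhseaqutp" (len 12), cursors c1@1 c2@8, authorship 1......2....
After op 2 (insert('c')): buffer="aceyyhseacqutp" (len 14), cursors c1@2 c2@10, authorship 11......22....
After op 3 (insert('m')): buffer="acmeyyhseacmqutp" (len 16), cursors c1@3 c2@12, authorship 111......222....
After op 4 (add_cursor(11)): buffer="acmeyyhseacmqutp" (len 16), cursors c1@3 c3@11 c2@12, authorship 111......222....
After op 5 (add_cursor(5)): buffer="acmeyyhseacmqutp" (len 16), cursors c1@3 c4@5 c3@11 c2@12, authorship 111......222....
After op 6 (insert('b')): buffer="acmbeybyhseacbmbqutp" (len 20), cursors c1@4 c4@7 c3@14 c2@16, authorship 1111..4....22322....

Answer: 4 16 14 7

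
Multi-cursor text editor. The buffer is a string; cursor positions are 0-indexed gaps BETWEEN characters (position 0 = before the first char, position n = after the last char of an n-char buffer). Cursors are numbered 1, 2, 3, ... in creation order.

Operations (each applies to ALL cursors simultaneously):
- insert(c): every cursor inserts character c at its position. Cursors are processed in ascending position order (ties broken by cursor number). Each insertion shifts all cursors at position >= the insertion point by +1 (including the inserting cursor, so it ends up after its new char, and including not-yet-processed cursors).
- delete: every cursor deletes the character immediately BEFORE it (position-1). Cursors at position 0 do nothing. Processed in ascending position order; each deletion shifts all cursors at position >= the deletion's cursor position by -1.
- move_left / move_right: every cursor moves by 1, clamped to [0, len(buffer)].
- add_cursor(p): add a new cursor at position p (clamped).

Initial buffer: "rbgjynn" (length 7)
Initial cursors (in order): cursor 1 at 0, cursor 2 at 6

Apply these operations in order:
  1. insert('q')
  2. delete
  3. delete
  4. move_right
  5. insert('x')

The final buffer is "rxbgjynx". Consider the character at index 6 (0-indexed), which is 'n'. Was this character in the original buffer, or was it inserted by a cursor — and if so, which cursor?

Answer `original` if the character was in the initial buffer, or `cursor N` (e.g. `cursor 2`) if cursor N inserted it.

Answer: original

Derivation:
After op 1 (insert('q')): buffer="qrbgjynqn" (len 9), cursors c1@1 c2@8, authorship 1......2.
After op 2 (delete): buffer="rbgjynn" (len 7), cursors c1@0 c2@6, authorship .......
After op 3 (delete): buffer="rbgjyn" (len 6), cursors c1@0 c2@5, authorship ......
After op 4 (move_right): buffer="rbgjyn" (len 6), cursors c1@1 c2@6, authorship ......
After op 5 (insert('x')): buffer="rxbgjynx" (len 8), cursors c1@2 c2@8, authorship .1.....2
Authorship (.=original, N=cursor N): . 1 . . . . . 2
Index 6: author = original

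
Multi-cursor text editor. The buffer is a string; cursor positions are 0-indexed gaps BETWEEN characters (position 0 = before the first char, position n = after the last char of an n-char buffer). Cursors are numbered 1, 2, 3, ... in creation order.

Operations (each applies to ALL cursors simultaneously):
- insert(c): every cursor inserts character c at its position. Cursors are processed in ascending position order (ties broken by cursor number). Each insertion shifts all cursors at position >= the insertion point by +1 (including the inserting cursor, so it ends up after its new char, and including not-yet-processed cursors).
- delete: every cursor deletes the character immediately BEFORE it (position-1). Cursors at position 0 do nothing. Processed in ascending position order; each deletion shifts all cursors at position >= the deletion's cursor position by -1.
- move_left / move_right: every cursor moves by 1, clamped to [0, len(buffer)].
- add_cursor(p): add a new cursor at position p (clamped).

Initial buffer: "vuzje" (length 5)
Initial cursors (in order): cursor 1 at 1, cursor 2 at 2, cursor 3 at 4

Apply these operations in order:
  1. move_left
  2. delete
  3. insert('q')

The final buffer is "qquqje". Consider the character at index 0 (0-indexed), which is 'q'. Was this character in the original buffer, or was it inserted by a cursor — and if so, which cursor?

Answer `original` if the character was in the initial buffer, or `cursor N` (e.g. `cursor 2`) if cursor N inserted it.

Answer: cursor 1

Derivation:
After op 1 (move_left): buffer="vuzje" (len 5), cursors c1@0 c2@1 c3@3, authorship .....
After op 2 (delete): buffer="uje" (len 3), cursors c1@0 c2@0 c3@1, authorship ...
After op 3 (insert('q')): buffer="qquqje" (len 6), cursors c1@2 c2@2 c3@4, authorship 12.3..
Authorship (.=original, N=cursor N): 1 2 . 3 . .
Index 0: author = 1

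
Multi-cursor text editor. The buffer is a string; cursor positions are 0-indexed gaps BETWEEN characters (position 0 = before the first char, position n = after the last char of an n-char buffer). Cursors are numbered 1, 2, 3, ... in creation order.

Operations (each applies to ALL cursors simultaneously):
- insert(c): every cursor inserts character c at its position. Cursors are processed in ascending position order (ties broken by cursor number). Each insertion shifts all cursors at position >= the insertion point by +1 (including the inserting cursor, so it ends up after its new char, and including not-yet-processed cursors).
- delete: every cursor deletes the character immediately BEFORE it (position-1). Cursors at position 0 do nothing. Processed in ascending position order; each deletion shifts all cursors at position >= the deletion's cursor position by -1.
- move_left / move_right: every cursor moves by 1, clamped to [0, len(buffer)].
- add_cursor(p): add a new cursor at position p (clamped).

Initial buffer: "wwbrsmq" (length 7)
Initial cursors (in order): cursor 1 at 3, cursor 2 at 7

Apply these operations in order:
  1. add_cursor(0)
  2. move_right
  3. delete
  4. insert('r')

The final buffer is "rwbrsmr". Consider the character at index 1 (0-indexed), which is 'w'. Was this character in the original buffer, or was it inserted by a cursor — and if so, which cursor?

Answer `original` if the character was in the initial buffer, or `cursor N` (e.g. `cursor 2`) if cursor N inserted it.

Answer: original

Derivation:
After op 1 (add_cursor(0)): buffer="wwbrsmq" (len 7), cursors c3@0 c1@3 c2@7, authorship .......
After op 2 (move_right): buffer="wwbrsmq" (len 7), cursors c3@1 c1@4 c2@7, authorship .......
After op 3 (delete): buffer="wbsm" (len 4), cursors c3@0 c1@2 c2@4, authorship ....
After op 4 (insert('r')): buffer="rwbrsmr" (len 7), cursors c3@1 c1@4 c2@7, authorship 3..1..2
Authorship (.=original, N=cursor N): 3 . . 1 . . 2
Index 1: author = original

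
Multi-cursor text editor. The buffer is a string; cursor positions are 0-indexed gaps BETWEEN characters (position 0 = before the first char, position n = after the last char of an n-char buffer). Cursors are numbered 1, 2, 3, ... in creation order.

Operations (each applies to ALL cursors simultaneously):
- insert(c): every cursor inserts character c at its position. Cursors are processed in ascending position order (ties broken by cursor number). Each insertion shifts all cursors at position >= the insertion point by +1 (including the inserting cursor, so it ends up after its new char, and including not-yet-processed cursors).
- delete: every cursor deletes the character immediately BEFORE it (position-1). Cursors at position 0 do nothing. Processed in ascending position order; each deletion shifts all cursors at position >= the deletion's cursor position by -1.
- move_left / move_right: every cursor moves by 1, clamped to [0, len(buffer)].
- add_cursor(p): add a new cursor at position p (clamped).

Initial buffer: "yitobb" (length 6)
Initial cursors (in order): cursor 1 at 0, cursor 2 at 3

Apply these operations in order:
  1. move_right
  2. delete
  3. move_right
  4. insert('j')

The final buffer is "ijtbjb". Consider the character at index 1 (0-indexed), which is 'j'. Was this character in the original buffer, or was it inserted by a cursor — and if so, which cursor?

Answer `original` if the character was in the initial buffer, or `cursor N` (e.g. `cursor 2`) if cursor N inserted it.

Answer: cursor 1

Derivation:
After op 1 (move_right): buffer="yitobb" (len 6), cursors c1@1 c2@4, authorship ......
After op 2 (delete): buffer="itbb" (len 4), cursors c1@0 c2@2, authorship ....
After op 3 (move_right): buffer="itbb" (len 4), cursors c1@1 c2@3, authorship ....
After op 4 (insert('j')): buffer="ijtbjb" (len 6), cursors c1@2 c2@5, authorship .1..2.
Authorship (.=original, N=cursor N): . 1 . . 2 .
Index 1: author = 1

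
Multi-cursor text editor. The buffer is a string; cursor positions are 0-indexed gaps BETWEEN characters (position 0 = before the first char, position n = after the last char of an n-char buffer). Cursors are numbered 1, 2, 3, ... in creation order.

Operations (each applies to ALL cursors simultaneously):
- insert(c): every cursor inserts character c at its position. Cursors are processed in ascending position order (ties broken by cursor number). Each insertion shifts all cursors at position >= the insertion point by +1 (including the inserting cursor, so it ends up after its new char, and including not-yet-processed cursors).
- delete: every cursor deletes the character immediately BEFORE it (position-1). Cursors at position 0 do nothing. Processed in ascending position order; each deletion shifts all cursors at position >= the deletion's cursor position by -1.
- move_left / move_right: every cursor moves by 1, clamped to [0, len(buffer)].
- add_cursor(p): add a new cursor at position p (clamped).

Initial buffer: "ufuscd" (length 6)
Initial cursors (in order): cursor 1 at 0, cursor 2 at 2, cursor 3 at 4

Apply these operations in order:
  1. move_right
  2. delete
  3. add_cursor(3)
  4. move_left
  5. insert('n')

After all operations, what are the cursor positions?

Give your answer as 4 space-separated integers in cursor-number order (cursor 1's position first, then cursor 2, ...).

After op 1 (move_right): buffer="ufuscd" (len 6), cursors c1@1 c2@3 c3@5, authorship ......
After op 2 (delete): buffer="fsd" (len 3), cursors c1@0 c2@1 c3@2, authorship ...
After op 3 (add_cursor(3)): buffer="fsd" (len 3), cursors c1@0 c2@1 c3@2 c4@3, authorship ...
After op 4 (move_left): buffer="fsd" (len 3), cursors c1@0 c2@0 c3@1 c4@2, authorship ...
After op 5 (insert('n')): buffer="nnfnsnd" (len 7), cursors c1@2 c2@2 c3@4 c4@6, authorship 12.3.4.

Answer: 2 2 4 6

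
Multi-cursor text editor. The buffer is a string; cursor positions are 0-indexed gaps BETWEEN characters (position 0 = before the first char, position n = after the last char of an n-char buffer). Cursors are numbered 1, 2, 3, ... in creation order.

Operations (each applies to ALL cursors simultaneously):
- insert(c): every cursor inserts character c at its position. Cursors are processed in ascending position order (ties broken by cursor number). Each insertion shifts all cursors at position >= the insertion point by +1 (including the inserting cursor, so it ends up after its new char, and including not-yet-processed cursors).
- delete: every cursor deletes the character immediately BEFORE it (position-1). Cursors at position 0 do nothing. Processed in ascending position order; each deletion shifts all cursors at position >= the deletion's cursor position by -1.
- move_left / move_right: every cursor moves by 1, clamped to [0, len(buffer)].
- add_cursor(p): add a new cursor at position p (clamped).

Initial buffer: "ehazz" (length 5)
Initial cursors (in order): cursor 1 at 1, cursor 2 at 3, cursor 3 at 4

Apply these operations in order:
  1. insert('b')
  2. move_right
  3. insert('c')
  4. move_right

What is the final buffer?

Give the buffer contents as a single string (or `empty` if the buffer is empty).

After op 1 (insert('b')): buffer="ebhabzbz" (len 8), cursors c1@2 c2@5 c3@7, authorship .1..2.3.
After op 2 (move_right): buffer="ebhabzbz" (len 8), cursors c1@3 c2@6 c3@8, authorship .1..2.3.
After op 3 (insert('c')): buffer="ebhcabzcbzc" (len 11), cursors c1@4 c2@8 c3@11, authorship .1.1.2.23.3
After op 4 (move_right): buffer="ebhcabzcbzc" (len 11), cursors c1@5 c2@9 c3@11, authorship .1.1.2.23.3

Answer: ebhcabzcbzc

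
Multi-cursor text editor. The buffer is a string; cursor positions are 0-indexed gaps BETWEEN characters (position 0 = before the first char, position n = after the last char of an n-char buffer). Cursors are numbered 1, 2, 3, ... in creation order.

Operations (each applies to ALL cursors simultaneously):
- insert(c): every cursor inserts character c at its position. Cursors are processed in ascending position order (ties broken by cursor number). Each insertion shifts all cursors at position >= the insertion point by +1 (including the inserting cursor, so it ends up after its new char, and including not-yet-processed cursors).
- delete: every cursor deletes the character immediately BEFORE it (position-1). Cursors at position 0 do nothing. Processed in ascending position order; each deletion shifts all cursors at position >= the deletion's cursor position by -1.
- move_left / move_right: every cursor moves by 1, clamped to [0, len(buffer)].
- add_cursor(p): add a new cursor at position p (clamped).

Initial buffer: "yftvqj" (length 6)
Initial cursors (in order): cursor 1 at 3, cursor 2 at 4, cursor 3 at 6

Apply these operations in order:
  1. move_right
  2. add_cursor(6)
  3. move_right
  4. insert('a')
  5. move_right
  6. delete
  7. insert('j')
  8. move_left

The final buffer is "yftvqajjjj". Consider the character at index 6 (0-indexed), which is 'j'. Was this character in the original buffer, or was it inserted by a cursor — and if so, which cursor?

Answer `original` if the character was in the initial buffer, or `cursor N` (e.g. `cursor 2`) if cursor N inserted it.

After op 1 (move_right): buffer="yftvqj" (len 6), cursors c1@4 c2@5 c3@6, authorship ......
After op 2 (add_cursor(6)): buffer="yftvqj" (len 6), cursors c1@4 c2@5 c3@6 c4@6, authorship ......
After op 3 (move_right): buffer="yftvqj" (len 6), cursors c1@5 c2@6 c3@6 c4@6, authorship ......
After op 4 (insert('a')): buffer="yftvqajaaa" (len 10), cursors c1@6 c2@10 c3@10 c4@10, authorship .....1.234
After op 5 (move_right): buffer="yftvqajaaa" (len 10), cursors c1@7 c2@10 c3@10 c4@10, authorship .....1.234
After op 6 (delete): buffer="yftvqa" (len 6), cursors c1@6 c2@6 c3@6 c4@6, authorship .....1
After op 7 (insert('j')): buffer="yftvqajjjj" (len 10), cursors c1@10 c2@10 c3@10 c4@10, authorship .....11234
After op 8 (move_left): buffer="yftvqajjjj" (len 10), cursors c1@9 c2@9 c3@9 c4@9, authorship .....11234
Authorship (.=original, N=cursor N): . . . . . 1 1 2 3 4
Index 6: author = 1

Answer: cursor 1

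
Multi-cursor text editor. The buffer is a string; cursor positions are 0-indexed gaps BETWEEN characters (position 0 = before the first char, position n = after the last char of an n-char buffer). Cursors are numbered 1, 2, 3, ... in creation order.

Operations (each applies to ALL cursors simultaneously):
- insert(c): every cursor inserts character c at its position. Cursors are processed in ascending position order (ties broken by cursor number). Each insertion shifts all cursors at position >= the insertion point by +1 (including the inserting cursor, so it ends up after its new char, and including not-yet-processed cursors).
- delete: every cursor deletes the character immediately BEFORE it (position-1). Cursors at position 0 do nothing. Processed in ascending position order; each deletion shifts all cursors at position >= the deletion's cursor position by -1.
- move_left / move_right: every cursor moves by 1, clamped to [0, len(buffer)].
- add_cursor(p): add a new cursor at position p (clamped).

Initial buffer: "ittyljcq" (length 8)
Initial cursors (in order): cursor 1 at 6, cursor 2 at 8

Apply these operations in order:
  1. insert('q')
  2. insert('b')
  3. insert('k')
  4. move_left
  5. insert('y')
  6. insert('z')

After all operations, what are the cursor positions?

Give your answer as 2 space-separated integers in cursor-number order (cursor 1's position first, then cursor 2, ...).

Answer: 10 17

Derivation:
After op 1 (insert('q')): buffer="ittyljqcqq" (len 10), cursors c1@7 c2@10, authorship ......1..2
After op 2 (insert('b')): buffer="ittyljqbcqqb" (len 12), cursors c1@8 c2@12, authorship ......11..22
After op 3 (insert('k')): buffer="ittyljqbkcqqbk" (len 14), cursors c1@9 c2@14, authorship ......111..222
After op 4 (move_left): buffer="ittyljqbkcqqbk" (len 14), cursors c1@8 c2@13, authorship ......111..222
After op 5 (insert('y')): buffer="ittyljqbykcqqbyk" (len 16), cursors c1@9 c2@15, authorship ......1111..2222
After op 6 (insert('z')): buffer="ittyljqbyzkcqqbyzk" (len 18), cursors c1@10 c2@17, authorship ......11111..22222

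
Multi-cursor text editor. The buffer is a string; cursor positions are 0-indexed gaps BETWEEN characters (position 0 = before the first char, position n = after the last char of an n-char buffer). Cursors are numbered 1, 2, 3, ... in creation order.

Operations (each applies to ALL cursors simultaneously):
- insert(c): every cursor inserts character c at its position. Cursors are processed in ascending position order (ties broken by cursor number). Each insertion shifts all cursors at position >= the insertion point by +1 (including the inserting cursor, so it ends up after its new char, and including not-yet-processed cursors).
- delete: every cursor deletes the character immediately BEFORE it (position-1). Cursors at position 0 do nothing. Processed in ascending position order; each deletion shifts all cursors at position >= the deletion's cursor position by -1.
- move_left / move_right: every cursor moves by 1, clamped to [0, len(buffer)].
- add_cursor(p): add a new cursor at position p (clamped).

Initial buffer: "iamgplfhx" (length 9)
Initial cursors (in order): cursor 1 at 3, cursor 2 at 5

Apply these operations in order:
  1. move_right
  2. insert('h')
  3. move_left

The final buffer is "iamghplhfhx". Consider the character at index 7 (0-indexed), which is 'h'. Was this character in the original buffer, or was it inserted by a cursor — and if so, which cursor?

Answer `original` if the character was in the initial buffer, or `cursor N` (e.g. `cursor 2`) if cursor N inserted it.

After op 1 (move_right): buffer="iamgplfhx" (len 9), cursors c1@4 c2@6, authorship .........
After op 2 (insert('h')): buffer="iamghplhfhx" (len 11), cursors c1@5 c2@8, authorship ....1..2...
After op 3 (move_left): buffer="iamghplhfhx" (len 11), cursors c1@4 c2@7, authorship ....1..2...
Authorship (.=original, N=cursor N): . . . . 1 . . 2 . . .
Index 7: author = 2

Answer: cursor 2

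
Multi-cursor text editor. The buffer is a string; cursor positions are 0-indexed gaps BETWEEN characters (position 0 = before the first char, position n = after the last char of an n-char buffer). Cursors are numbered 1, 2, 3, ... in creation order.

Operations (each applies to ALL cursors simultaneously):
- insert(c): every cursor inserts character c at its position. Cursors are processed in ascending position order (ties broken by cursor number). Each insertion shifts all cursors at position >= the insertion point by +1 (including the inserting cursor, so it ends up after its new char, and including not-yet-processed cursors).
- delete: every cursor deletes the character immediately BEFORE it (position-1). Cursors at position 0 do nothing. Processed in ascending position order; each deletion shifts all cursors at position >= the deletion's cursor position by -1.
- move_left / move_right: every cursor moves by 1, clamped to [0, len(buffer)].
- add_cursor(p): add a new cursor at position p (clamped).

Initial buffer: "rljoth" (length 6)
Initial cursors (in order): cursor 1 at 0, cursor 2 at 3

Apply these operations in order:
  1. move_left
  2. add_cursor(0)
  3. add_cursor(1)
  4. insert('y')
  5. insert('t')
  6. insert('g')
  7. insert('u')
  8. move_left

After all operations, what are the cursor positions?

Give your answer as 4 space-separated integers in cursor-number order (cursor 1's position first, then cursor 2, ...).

Answer: 7 17 7 12

Derivation:
After op 1 (move_left): buffer="rljoth" (len 6), cursors c1@0 c2@2, authorship ......
After op 2 (add_cursor(0)): buffer="rljoth" (len 6), cursors c1@0 c3@0 c2@2, authorship ......
After op 3 (add_cursor(1)): buffer="rljoth" (len 6), cursors c1@0 c3@0 c4@1 c2@2, authorship ......
After op 4 (insert('y')): buffer="yyrylyjoth" (len 10), cursors c1@2 c3@2 c4@4 c2@6, authorship 13.4.2....
After op 5 (insert('t')): buffer="yyttrytlytjoth" (len 14), cursors c1@4 c3@4 c4@7 c2@10, authorship 1313.44.22....
After op 6 (insert('g')): buffer="yyttggrytglytgjoth" (len 18), cursors c1@6 c3@6 c4@10 c2@14, authorship 131313.444.222....
After op 7 (insert('u')): buffer="yyttgguurytgulytgujoth" (len 22), cursors c1@8 c3@8 c4@13 c2@18, authorship 13131313.4444.2222....
After op 8 (move_left): buffer="yyttgguurytgulytgujoth" (len 22), cursors c1@7 c3@7 c4@12 c2@17, authorship 13131313.4444.2222....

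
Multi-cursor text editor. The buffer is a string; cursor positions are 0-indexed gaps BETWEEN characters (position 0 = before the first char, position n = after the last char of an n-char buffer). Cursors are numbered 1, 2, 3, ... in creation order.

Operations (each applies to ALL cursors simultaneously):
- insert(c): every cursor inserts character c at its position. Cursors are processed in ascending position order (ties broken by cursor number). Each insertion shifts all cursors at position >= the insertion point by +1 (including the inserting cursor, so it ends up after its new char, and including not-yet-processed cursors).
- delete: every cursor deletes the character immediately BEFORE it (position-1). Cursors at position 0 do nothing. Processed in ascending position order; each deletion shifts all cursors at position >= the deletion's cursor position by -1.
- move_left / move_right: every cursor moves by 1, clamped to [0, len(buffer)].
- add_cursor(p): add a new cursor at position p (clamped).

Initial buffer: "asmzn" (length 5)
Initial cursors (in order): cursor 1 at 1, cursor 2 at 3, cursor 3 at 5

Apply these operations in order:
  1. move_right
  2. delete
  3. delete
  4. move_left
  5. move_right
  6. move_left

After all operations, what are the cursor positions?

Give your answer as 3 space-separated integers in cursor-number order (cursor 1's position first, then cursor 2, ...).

After op 1 (move_right): buffer="asmzn" (len 5), cursors c1@2 c2@4 c3@5, authorship .....
After op 2 (delete): buffer="am" (len 2), cursors c1@1 c2@2 c3@2, authorship ..
After op 3 (delete): buffer="" (len 0), cursors c1@0 c2@0 c3@0, authorship 
After op 4 (move_left): buffer="" (len 0), cursors c1@0 c2@0 c3@0, authorship 
After op 5 (move_right): buffer="" (len 0), cursors c1@0 c2@0 c3@0, authorship 
After op 6 (move_left): buffer="" (len 0), cursors c1@0 c2@0 c3@0, authorship 

Answer: 0 0 0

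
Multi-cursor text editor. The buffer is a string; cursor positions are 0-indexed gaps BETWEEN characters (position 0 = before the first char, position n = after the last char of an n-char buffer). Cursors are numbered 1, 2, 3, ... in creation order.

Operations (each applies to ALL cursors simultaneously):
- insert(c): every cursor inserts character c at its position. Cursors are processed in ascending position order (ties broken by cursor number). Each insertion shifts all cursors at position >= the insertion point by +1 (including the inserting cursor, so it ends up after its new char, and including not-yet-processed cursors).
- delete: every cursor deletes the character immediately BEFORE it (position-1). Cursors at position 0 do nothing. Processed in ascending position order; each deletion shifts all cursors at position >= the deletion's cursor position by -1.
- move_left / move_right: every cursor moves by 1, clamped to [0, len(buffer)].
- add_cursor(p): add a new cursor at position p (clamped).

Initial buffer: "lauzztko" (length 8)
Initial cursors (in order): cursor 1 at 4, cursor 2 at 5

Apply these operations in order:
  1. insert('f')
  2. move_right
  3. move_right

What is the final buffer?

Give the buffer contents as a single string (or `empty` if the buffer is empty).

After op 1 (insert('f')): buffer="lauzfzftko" (len 10), cursors c1@5 c2@7, authorship ....1.2...
After op 2 (move_right): buffer="lauzfzftko" (len 10), cursors c1@6 c2@8, authorship ....1.2...
After op 3 (move_right): buffer="lauzfzftko" (len 10), cursors c1@7 c2@9, authorship ....1.2...

Answer: lauzfzftko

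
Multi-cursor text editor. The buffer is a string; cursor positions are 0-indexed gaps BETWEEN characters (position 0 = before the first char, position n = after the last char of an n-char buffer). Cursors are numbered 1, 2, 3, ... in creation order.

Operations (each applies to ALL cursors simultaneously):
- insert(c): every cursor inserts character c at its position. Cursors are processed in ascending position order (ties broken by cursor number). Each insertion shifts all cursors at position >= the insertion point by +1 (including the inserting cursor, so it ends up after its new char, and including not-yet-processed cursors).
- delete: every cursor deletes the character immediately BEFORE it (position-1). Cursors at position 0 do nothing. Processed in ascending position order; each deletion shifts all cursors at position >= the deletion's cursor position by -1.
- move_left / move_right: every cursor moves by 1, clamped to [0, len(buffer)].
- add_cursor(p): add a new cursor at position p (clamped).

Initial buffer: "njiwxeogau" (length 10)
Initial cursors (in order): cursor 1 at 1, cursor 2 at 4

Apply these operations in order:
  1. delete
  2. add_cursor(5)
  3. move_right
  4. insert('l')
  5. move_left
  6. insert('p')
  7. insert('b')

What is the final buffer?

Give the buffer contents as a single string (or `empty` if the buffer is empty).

Answer: jpblixpbleogpblau

Derivation:
After op 1 (delete): buffer="jixeogau" (len 8), cursors c1@0 c2@2, authorship ........
After op 2 (add_cursor(5)): buffer="jixeogau" (len 8), cursors c1@0 c2@2 c3@5, authorship ........
After op 3 (move_right): buffer="jixeogau" (len 8), cursors c1@1 c2@3 c3@6, authorship ........
After op 4 (insert('l')): buffer="jlixleoglau" (len 11), cursors c1@2 c2@5 c3@9, authorship .1..2...3..
After op 5 (move_left): buffer="jlixleoglau" (len 11), cursors c1@1 c2@4 c3@8, authorship .1..2...3..
After op 6 (insert('p')): buffer="jplixpleogplau" (len 14), cursors c1@2 c2@6 c3@11, authorship .11..22...33..
After op 7 (insert('b')): buffer="jpblixpbleogpblau" (len 17), cursors c1@3 c2@8 c3@14, authorship .111..222...333..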